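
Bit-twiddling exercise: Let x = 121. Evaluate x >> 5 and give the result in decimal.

121 = 1111001
shift right by 5 → 0000011 = 3
(equivalently, floor(121 / 32))

3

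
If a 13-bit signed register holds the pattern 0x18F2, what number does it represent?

-1806

pattern = 1100011110010 (MSB is 1 ⇒ negative)
Invert: 0011100001101, add 1 → 0011100001110 = 1806, so the value is -1806.
(Equivalently: 6386 - 2^13 = 6386 - 8192 = -1806.)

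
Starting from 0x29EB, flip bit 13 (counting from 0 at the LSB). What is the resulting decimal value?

x = 10100111101011
bit 13 is currently 1; toggle it via x ^ (1 << 13) = x ^ 8192
→ 00100111101011 = 2539

2539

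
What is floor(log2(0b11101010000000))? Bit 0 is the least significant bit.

13

0b11101010000000 = 11101010000000
The topmost 1 is at position 13 (since 2^13 = 8192 ≤ 14976 < 16384).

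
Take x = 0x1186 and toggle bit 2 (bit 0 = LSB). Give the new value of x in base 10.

x = 1000110000110
bit 2 is currently 1; toggle it via x ^ (1 << 2) = x ^ 4
→ 1000110000010 = 4482

4482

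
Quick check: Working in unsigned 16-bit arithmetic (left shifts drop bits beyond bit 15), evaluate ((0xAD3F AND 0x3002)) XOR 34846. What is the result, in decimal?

0xAD3F = 1010110100111111
0x3002 = 0011000000000010
→ AND → 0010000000000010 = 8194
34846 = 1000100000011110
→ XOR → 1010100000011100 = 43036

43036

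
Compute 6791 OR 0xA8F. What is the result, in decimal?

6791 = 1101010000111
0xA8F = 0101010001111
 OR → 1101010001111 = 6799

6799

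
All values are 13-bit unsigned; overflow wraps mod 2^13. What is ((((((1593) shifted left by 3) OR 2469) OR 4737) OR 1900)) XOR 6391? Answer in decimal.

1818

1593 = 0011000111001
→ shifted left by 3 (mod 2^13) → 1000111001000 = 4552
2469 = 0100110100101
→ OR → 1100111101101 = 6637
4737 = 1001010000001
→ OR → 1101111101101 = 7149
1900 = 0011101101100
→ OR → 1111111101101 = 8173
6391 = 1100011110111
→ XOR → 0011100011010 = 1818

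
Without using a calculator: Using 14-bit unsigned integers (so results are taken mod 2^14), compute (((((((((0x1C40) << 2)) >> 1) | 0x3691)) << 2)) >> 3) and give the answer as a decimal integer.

1864

0x1C40 = 01110001000000
→ << 2 (mod 2^14) → 11000100000000 = 12544
→ >> 1 → 01100010000000 = 6272
0x3691 = 11011010010001
→ | → 11111010010001 = 16017
→ << 2 (mod 2^14) → 11101001000100 = 14916
→ >> 3 → 00011101001000 = 1864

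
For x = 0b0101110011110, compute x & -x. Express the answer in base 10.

2

x = 101110011110 = 2974
-x (two's complement) = …010001100010
AND   = 000000000010 = 2
(x & -x isolates the lowest set bit of x.)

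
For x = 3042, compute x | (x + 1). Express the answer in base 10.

3043

x = 101111100010 = 3042
x + 1 = 101111100011
OR    = 101111100011 = 3043
(x | (x + 1) sets the lowest cleared bit.)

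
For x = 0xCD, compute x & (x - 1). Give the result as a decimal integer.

x = 11001101 = 205
x - 1 = 11001100
AND   = 11001100 = 204
(x & (x - 1) clears the lowest set bit of x.)

204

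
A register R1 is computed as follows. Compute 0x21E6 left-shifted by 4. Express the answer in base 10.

138848

0x21E6 = 000010000111100110
shift left by 4 → 100001111001100000 = 138848
(equivalently, 8678 × 2^4 = 8678 × 16)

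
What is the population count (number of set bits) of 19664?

6

19664 = 100110011010000
Count the 1s: 1 + 1 + 1 + 1 + 1 + 1 = 6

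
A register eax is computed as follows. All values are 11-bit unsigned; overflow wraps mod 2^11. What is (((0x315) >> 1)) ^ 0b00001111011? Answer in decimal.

0x315 = 01100010101
→ >> 1 → 00110001010 = 394
0b00001111011 = 00001111011
→ ^ → 00111110001 = 497

497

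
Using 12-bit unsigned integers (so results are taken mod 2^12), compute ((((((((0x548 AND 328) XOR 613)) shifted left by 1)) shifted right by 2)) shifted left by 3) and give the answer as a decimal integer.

0x548 = 010101001000
328 = 000101001000
→ AND → 000101001000 = 328
613 = 001001100101
→ XOR → 001100101101 = 813
→ shifted left by 1 (mod 2^12) → 011001011010 = 1626
→ shifted right by 2 → 000110010110 = 406
→ shifted left by 3 (mod 2^12) → 110010110000 = 3248

3248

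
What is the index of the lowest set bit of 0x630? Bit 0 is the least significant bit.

0x630 = 11000110000
Trailing zeros: 4, so the lowest set bit is bit 4 (value 16).

4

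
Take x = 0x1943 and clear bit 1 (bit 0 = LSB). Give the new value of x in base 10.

6465

x = 01100101000011
bit 1 is currently 1; clear it via x & ~(1 << 1) = x & ~2
→ 01100101000001 = 6465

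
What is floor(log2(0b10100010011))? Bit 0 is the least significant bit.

0b10100010011 = 10100010011
The topmost 1 is at position 10 (since 2^10 = 1024 ≤ 1299 < 2048).

10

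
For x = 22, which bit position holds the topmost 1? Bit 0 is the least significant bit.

4

22 = 10110
The topmost 1 is at position 4 (since 2^4 = 16 ≤ 22 < 32).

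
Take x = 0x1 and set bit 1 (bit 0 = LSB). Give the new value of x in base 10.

3

x = 000000001
bit 1 is currently 0; set it via x | (1 << 1) = x | 2
→ 000000011 = 3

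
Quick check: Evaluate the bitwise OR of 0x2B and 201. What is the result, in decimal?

235

0x2B = 00101011
201 = 11001001
 OR → 11101011 = 235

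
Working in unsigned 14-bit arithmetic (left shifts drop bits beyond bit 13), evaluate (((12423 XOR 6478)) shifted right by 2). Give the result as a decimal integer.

12423 = 11000010000111
6478 = 01100101001110
→ XOR → 10100111001001 = 10697
→ shifted right by 2 → 00101001110010 = 2674

2674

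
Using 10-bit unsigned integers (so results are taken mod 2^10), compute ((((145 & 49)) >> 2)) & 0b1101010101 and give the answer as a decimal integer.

145 = 0010010001
49 = 0000110001
→ & → 0000010001 = 17
→ >> 2 → 0000000100 = 4
0b1101010101 = 1101010101
→ & → 0000000100 = 4

4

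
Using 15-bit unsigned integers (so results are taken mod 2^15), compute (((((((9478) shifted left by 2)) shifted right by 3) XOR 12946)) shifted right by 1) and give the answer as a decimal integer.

6152

9478 = 010010100000110
→ shifted left by 2 (mod 2^15) → 001010000011000 = 5144
→ shifted right by 3 → 000001010000011 = 643
12946 = 011001010010010
→ XOR → 011000000010001 = 12305
→ shifted right by 1 → 001100000001000 = 6152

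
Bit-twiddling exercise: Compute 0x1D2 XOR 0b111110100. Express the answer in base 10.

0x1D2 = 111010010
b = 111110100
XOR → 000100110 = 38

38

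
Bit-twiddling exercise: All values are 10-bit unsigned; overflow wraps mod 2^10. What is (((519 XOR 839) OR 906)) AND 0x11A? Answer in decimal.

519 = 1000000111
839 = 1101000111
→ XOR → 0101000000 = 320
906 = 1110001010
→ OR → 1111001010 = 970
0x11A = 0100011010
→ AND → 0100001010 = 266

266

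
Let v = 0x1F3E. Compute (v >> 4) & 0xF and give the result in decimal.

3

v = 1111100111110
Shift right by 4: 111110011
Mask low 4 bits: 0011 = 3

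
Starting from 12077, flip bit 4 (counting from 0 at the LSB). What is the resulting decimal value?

12093

x = 10111100101101
bit 4 is currently 0; toggle it via x ^ (1 << 4) = x ^ 16
→ 10111100111101 = 12093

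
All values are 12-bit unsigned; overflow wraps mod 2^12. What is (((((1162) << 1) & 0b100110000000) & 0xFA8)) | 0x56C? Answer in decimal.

3436

1162 = 010010001010
→ << 1 (mod 2^12) → 100100010100 = 2324
0b100110000000 = 100110000000
→ & → 100100000000 = 2304
0xFA8 = 111110101000
→ & → 100100000000 = 2304
0x56C = 010101101100
→ | → 110101101100 = 3436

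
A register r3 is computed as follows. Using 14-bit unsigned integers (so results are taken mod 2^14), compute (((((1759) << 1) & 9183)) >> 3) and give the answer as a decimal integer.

51

1759 = 00011011011111
→ << 1 (mod 2^14) → 00110110111110 = 3518
9183 = 10001111011111
→ & → 00000110011110 = 414
→ >> 3 → 00000000110011 = 51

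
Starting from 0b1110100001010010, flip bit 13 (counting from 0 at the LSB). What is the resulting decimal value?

x = 1110100001010010
bit 13 is currently 1; toggle it via x ^ (1 << 13) = x ^ 8192
→ 1100100001010010 = 51282

51282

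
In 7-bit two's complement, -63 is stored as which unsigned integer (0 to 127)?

65

63 in 7 bits: 0111111
Invert: 1000000
Add 1:  1000001 = 65
(Check: 2^7 - 63 = 128 - 63 = 65.)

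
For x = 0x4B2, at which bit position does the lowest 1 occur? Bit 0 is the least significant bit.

0x4B2 = 10010110010
Trailing zeros: 1, so the lowest set bit is bit 1 (value 2).

1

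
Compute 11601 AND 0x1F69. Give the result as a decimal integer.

11601 = 10110101010001
0x1F69 = 01111101101001
AND → 00110101000001 = 3393

3393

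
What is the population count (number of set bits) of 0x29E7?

0x29E7 = 10100111100111
Count the 1s: 1 + 1 + 1 + 1 + 1 + 1 + 1 + 1 + 1 = 9

9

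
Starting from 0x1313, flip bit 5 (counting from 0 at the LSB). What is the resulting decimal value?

4915

x = 1001100010011
bit 5 is currently 0; toggle it via x ^ (1 << 5) = x ^ 32
→ 1001100110011 = 4915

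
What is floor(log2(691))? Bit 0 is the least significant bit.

9

691 = 1010110011
The topmost 1 is at position 9 (since 2^9 = 512 ≤ 691 < 1024).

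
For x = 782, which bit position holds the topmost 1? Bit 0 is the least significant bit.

9

782 = 1100001110
The topmost 1 is at position 9 (since 2^9 = 512 ≤ 782 < 1024).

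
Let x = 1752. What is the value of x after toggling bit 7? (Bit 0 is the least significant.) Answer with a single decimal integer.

x = 11011011000
bit 7 is currently 1; toggle it via x ^ (1 << 7) = x ^ 128
→ 11001011000 = 1624

1624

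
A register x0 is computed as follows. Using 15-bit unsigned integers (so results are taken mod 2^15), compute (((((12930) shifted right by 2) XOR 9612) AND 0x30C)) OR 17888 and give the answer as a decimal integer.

17900

12930 = 011001010000010
→ shifted right by 2 → 000110010100000 = 3232
9612 = 010010110001100
→ XOR → 010100100101100 = 10540
0x30C = 000001100001100
→ AND → 000000100001100 = 268
17888 = 100010111100000
→ OR → 100010111101100 = 17900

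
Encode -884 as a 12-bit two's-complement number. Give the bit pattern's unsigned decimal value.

3212

884 in 12 bits: 001101110100
Invert: 110010001011
Add 1:  110010001100 = 3212
(Check: 2^12 - 884 = 4096 - 884 = 3212.)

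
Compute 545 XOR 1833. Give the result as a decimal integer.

545 = 01000100001
1833 = 11100101001
XOR → 10100001000 = 1288

1288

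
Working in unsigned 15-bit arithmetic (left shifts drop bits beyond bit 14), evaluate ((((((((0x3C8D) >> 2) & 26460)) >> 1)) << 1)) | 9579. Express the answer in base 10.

10091

0x3C8D = 011110010001101
→ >> 2 → 000111100100011 = 3875
26460 = 110011101011100
→ & → 000011100000000 = 1792
→ >> 1 → 000001110000000 = 896
→ << 1 (mod 2^15) → 000011100000000 = 1792
9579 = 010010101101011
→ | → 010011101101011 = 10091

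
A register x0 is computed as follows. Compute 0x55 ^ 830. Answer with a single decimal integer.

0x55 = 0001010101
830 = 1100111110
XOR → 1101101011 = 875

875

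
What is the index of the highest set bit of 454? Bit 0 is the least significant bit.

8

454 = 111000110
The topmost 1 is at position 8 (since 2^8 = 256 ≤ 454 < 512).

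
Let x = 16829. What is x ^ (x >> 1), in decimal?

24931

x = 100000110111101 = 16829
x>>1 = 010000011011110
XOR  = 110000101100011 = 24931
(x ^ (x >> 1) gives the standard binary-reflected Gray code of x.)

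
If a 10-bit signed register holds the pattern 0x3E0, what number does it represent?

pattern = 1111100000 (MSB is 1 ⇒ negative)
Invert: 0000011111, add 1 → 0000100000 = 32, so the value is -32.
(Equivalently: 992 - 2^10 = 992 - 1024 = -32.)

-32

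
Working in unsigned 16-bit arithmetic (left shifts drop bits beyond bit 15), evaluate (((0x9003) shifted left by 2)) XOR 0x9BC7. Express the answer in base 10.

56267

0x9003 = 1001000000000011
→ shifted left by 2 (mod 2^16) → 0100000000001100 = 16396
0x9BC7 = 1001101111000111
→ XOR → 1101101111001011 = 56267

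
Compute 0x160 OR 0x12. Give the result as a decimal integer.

0x160 = 101100000
0x12 = 000010010
 OR → 101110010 = 370

370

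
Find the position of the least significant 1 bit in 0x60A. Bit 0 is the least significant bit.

1

0x60A = 11000001010
Trailing zeros: 1, so the lowest set bit is bit 1 (value 2).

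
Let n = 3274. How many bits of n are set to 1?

6

3274 = 110011001010
Count the 1s: 1 + 1 + 1 + 1 + 1 + 1 = 6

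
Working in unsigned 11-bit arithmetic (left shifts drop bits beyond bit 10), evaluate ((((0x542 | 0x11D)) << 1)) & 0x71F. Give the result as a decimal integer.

0x542 = 10101000010
0x11D = 00100011101
→ | → 10101011111 = 1375
→ << 1 (mod 2^11) → 01010111110 = 702
0x71F = 11100011111
→ & → 01000011110 = 542

542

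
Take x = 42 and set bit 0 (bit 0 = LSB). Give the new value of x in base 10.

x = 000101010
bit 0 is currently 0; set it via x | (1 << 0) = x | 1
→ 000101011 = 43

43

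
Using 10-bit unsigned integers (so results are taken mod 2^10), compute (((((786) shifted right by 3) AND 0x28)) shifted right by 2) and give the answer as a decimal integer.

8

786 = 1100010010
→ shifted right by 3 → 0001100010 = 98
0x28 = 0000101000
→ AND → 0000100000 = 32
→ shifted right by 2 → 0000001000 = 8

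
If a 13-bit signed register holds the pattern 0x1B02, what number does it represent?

pattern = 1101100000010 (MSB is 1 ⇒ negative)
Invert: 0010011111101, add 1 → 0010011111110 = 1278, so the value is -1278.
(Equivalently: 6914 - 2^13 = 6914 - 8192 = -1278.)

-1278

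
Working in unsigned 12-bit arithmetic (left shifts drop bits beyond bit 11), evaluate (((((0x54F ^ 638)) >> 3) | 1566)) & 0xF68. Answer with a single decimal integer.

1640

0x54F = 010101001111
638 = 001001111110
→ ^ → 011100110001 = 1841
→ >> 3 → 000011100110 = 230
1566 = 011000011110
→ | → 011011111110 = 1790
0xF68 = 111101101000
→ & → 011001101000 = 1640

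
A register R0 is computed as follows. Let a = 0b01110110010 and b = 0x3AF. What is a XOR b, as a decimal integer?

29

a = 1110110010
0x3AF = 1110101111
XOR → 0000011101 = 29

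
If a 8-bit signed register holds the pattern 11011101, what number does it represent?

pattern = 11011101 (MSB is 1 ⇒ negative)
Invert: 00100010, add 1 → 00100011 = 35, so the value is -35.
(Equivalently: 221 - 2^8 = 221 - 256 = -35.)

-35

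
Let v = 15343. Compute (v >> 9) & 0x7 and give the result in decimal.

v = 11101111101111
Shift right by 9: 11101
Mask low 3 bits: 101 = 5

5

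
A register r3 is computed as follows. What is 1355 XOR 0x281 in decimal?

1355 = 10101001011
0x281 = 01010000001
XOR → 11111001010 = 1994

1994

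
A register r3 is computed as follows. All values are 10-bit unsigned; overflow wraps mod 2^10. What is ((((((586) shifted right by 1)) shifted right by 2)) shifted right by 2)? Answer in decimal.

586 = 1001001010
→ shifted right by 1 → 0100100101 = 293
→ shifted right by 2 → 0001001001 = 73
→ shifted right by 2 → 0000010010 = 18

18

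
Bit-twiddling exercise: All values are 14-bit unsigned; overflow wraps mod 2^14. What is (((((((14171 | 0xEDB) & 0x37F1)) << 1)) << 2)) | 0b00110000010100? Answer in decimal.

16028

14171 = 11011101011011
0xEDB = 00111011011011
→ | → 11111111011011 = 16347
0x37F1 = 11011111110001
→ & → 11011111010001 = 14289
→ << 1 (mod 2^14) → 10111110100010 = 12194
→ << 2 (mod 2^14) → 11111010001000 = 16008
0b00110000010100 = 00110000010100
→ | → 11111010011100 = 16028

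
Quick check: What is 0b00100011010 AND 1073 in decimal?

16

a = 00100011010
1073 = 10000110001
AND → 00000010000 = 16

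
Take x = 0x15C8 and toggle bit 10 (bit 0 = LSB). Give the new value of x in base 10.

4552

x = 1010111001000
bit 10 is currently 1; toggle it via x ^ (1 << 10) = x ^ 1024
→ 1000111001000 = 4552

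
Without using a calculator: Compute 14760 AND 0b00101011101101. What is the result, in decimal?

2216

14760 = 11100110101000
b = 00101011101101
AND → 00100010101000 = 2216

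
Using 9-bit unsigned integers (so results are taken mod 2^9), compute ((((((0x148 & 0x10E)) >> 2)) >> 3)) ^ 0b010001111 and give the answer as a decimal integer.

0x148 = 101001000
0x10E = 100001110
→ & → 100001000 = 264
→ >> 2 → 001000010 = 66
→ >> 3 → 000001000 = 8
0b010001111 = 010001111
→ ^ → 010000111 = 135

135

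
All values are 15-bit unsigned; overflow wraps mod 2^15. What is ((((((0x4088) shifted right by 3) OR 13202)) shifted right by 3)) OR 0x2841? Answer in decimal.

0x4088 = 100000010001000
→ shifted right by 3 → 000100000010001 = 2065
13202 = 011001110010010
→ OR → 011101110010011 = 15251
→ shifted right by 3 → 000011101110010 = 1906
0x2841 = 010100001000001
→ OR → 010111101110011 = 12147

12147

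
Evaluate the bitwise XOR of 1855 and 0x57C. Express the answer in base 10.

579

1855 = 11100111111
0x57C = 10101111100
XOR → 01001000011 = 579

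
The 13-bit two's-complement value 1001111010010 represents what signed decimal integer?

-3118

pattern = 1001111010010 (MSB is 1 ⇒ negative)
Invert: 0110000101101, add 1 → 0110000101110 = 3118, so the value is -3118.
(Equivalently: 5074 - 2^13 = 5074 - 8192 = -3118.)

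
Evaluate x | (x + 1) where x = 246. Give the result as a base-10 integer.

x = 11110110 = 246
x + 1 = 11110111
OR    = 11110111 = 247
(x | (x + 1) sets the lowest cleared bit.)

247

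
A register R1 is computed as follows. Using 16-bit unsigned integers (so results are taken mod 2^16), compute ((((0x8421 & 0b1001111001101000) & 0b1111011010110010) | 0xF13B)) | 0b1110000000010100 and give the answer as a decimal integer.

0x8421 = 1000010000100001
0b1001111001101000 = 1001111001101000
→ & → 1000010000100000 = 33824
0b1111011010110010 = 1111011010110010
→ & → 1000010000100000 = 33824
0xF13B = 1111000100111011
→ | → 1111010100111011 = 62779
0b1110000000010100 = 1110000000010100
→ | → 1111010100111111 = 62783

62783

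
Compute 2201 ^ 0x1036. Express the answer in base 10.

2201 = 0100010011001
0x1036 = 1000000110110
XOR → 1100010101111 = 6319

6319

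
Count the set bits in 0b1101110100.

6

n = 1101110100
Count the 1s: 1 + 1 + 1 + 1 + 1 + 1 = 6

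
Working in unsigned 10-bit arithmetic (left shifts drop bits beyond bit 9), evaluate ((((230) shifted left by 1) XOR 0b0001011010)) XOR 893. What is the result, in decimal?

747

230 = 0011100110
→ shifted left by 1 (mod 2^10) → 0111001100 = 460
0b0001011010 = 0001011010
→ XOR → 0110010110 = 406
893 = 1101111101
→ XOR → 1011101011 = 747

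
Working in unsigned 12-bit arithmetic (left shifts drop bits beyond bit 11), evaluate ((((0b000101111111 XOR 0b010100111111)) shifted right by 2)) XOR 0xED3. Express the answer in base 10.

4035

0b000101111111 = 000101111111
0b010100111111 = 010100111111
→ XOR → 010001000000 = 1088
→ shifted right by 2 → 000100010000 = 272
0xED3 = 111011010011
→ XOR → 111111000011 = 4035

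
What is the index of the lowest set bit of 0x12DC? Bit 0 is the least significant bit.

0x12DC = 1001011011100
Trailing zeros: 2, so the lowest set bit is bit 2 (value 4).

2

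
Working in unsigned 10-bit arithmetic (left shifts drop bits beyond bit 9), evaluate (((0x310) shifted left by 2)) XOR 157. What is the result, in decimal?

221

0x310 = 1100010000
→ shifted left by 2 (mod 2^10) → 0001000000 = 64
157 = 0010011101
→ XOR → 0011011101 = 221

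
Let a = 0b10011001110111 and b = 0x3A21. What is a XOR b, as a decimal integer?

a = 10011001110111
0x3A21 = 11101000100001
XOR → 01110001010110 = 7254

7254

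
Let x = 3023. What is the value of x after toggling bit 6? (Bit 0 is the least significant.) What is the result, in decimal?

x = 101111001111
bit 6 is currently 1; toggle it via x ^ (1 << 6) = x ^ 64
→ 101110001111 = 2959

2959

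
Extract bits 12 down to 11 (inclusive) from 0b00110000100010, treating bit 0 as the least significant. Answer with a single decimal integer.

1

v = 00110000100010
Shift right by 11: 001
Mask low 2 bits: 01 = 1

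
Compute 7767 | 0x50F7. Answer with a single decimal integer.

7767 = 001111001010111
0x50F7 = 101000011110111
 OR → 101111011110111 = 24311

24311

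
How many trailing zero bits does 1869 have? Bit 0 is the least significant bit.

1869 = 11101001101
Trailing zeros: 0, so the lowest set bit is bit 0 (value 1).

0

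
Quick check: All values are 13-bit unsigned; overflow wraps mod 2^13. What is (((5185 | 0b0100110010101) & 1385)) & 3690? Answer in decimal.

1088

5185 = 1010001000001
0b0100110010101 = 0100110010101
→ | → 1110111010101 = 7637
1385 = 0010101101001
→ & → 0010101000001 = 1345
3690 = 0111001101010
→ & → 0010001000000 = 1088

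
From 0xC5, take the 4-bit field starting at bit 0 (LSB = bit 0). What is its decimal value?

v = 011000101
Shift right by 0: 011000101
Mask low 4 bits: 0101 = 5

5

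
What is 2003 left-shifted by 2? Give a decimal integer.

2003 = 0011111010011
shift left by 2 → 1111101001100 = 8012
(equivalently, 2003 × 2^2 = 2003 × 4)

8012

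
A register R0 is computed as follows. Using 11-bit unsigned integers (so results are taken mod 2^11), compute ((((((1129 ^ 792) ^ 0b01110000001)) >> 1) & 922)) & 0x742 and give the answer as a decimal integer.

512

1129 = 10001101001
792 = 01100011000
→ ^ → 11101110001 = 1905
0b01110000001 = 01110000001
→ ^ → 10011110000 = 1264
→ >> 1 → 01001111000 = 632
922 = 01110011010
→ & → 01000011000 = 536
0x742 = 11101000010
→ & → 01000000000 = 512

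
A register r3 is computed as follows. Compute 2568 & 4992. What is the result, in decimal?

512

2568 = 0101000001000
4992 = 1001110000000
AND → 0001000000000 = 512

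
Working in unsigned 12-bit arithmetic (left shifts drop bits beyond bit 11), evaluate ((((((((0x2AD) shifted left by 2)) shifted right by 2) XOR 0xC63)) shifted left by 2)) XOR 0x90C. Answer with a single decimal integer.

0x2AD = 001010101101
→ shifted left by 2 (mod 2^12) → 101010110100 = 2740
→ shifted right by 2 → 001010101101 = 685
0xC63 = 110001100011
→ XOR → 111011001110 = 3790
→ shifted left by 2 (mod 2^12) → 101100111000 = 2872
0x90C = 100100001100
→ XOR → 001000110100 = 564

564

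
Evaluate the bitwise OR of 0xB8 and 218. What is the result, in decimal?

0xB8 = 10111000
218 = 11011010
 OR → 11111010 = 250

250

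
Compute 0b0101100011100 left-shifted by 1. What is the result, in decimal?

x = 0101100011100
shift left by 1 → 1011000111000 = 5688
(equivalently, 2844 × 2^1 = 2844 × 2)

5688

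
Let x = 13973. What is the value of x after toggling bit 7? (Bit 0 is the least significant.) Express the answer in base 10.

x = 11011010010101
bit 7 is currently 1; toggle it via x ^ (1 << 7) = x ^ 128
→ 11011000010101 = 13845

13845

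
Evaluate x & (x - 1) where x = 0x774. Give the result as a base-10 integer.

x = 11101110100 = 1908
x - 1 = 11101110011
AND   = 11101110000 = 1904
(x & (x - 1) clears the lowest set bit of x.)

1904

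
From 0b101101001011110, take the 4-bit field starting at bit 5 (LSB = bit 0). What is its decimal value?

v = 101101001011110
Shift right by 5: 1011010010
Mask low 4 bits: 0010 = 2

2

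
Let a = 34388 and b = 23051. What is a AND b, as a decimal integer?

512

34388 = 1000011001010100
23051 = 0101101000001011
AND → 0000001000000000 = 512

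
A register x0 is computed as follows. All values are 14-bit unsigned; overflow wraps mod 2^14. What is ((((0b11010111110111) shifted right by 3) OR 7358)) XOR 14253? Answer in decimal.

10515

0b11010111110111 = 11010111110111
→ shifted right by 3 → 00011010111110 = 1726
7358 = 01110010111110
→ OR → 01111010111110 = 7870
14253 = 11011110101101
→ XOR → 10100100010011 = 10515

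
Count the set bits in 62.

5

62 = 111110
Count the 1s: 1 + 1 + 1 + 1 + 1 = 5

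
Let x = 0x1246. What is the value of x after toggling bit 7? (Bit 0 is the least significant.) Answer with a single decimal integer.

4806

x = 01001001000110
bit 7 is currently 0; toggle it via x ^ (1 << 7) = x ^ 128
→ 01001011000110 = 4806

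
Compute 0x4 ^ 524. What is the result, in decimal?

520

0x4 = 0000000100
524 = 1000001100
XOR → 1000001000 = 520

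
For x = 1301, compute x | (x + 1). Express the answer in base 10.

1303

x = 10100010101 = 1301
x + 1 = 10100010110
OR    = 10100010111 = 1303
(x | (x + 1) sets the lowest cleared bit.)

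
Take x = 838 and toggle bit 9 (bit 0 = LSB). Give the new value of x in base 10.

326

x = 1101000110
bit 9 is currently 1; toggle it via x ^ (1 << 9) = x ^ 512
→ 0101000110 = 326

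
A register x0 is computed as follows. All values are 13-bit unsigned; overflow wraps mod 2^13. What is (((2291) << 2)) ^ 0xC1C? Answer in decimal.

4048

2291 = 0100011110011
→ << 2 (mod 2^13) → 0001111001100 = 972
0xC1C = 0110000011100
→ ^ → 0111111010000 = 4048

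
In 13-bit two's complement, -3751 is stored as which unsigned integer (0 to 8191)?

4441

3751 in 13 bits: 0111010100111
Invert: 1000101011000
Add 1:  1000101011001 = 4441
(Check: 2^13 - 3751 = 8192 - 3751 = 4441.)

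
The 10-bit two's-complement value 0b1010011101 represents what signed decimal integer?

pattern = 1010011101 (MSB is 1 ⇒ negative)
Invert: 0101100010, add 1 → 0101100011 = 355, so the value is -355.
(Equivalently: 669 - 2^10 = 669 - 1024 = -355.)

-355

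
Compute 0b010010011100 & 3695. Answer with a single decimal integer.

1036

a = 010010011100
3695 = 111001101111
AND → 010000001100 = 1036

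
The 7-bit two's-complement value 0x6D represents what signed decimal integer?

pattern = 1101101 (MSB is 1 ⇒ negative)
Invert: 0010010, add 1 → 0010011 = 19, so the value is -19.
(Equivalently: 109 - 2^7 = 109 - 128 = -19.)

-19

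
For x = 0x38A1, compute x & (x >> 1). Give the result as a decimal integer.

x = 11100010100001 = 14497
x>>1 = 01110001010000
AND  = 01100000000000 = 6144
(x & (x >> 1) has a 1 wherever x has two consecutive 1 bits.)

6144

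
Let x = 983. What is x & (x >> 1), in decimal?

x = 1111010111 = 983
x>>1 = 0111101011
AND  = 0111000011 = 451
(x & (x >> 1) has a 1 wherever x has two consecutive 1 bits.)

451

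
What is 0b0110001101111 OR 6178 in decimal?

a = 0110001101111
6178 = 1100000100010
 OR → 1110001101111 = 7279

7279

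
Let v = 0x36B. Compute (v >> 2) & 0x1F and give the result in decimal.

26

v = 1101101011
Shift right by 2: 11011010
Mask low 5 bits: 11010 = 26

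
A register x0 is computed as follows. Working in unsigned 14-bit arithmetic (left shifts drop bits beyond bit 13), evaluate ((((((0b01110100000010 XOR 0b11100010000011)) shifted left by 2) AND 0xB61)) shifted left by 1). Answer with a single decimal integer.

0b01110100000010 = 01110100000010
0b11100010000011 = 11100010000011
→ XOR → 10010110000001 = 9601
→ shifted left by 2 (mod 2^14) → 01011000000100 = 5636
0xB61 = 00101101100001
→ AND → 00001000000000 = 512
→ shifted left by 1 (mod 2^14) → 00010000000000 = 1024

1024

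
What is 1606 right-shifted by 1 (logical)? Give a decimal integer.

1606 = 11001000110
shift right by 1 → 01100100011 = 803
(equivalently, floor(1606 / 2))

803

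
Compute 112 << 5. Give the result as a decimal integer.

112 = 000001110000
shift left by 5 → 111000000000 = 3584
(equivalently, 112 × 2^5 = 112 × 32)

3584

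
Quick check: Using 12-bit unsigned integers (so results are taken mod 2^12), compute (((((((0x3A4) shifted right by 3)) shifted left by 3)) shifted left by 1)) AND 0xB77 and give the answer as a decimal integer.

832

0x3A4 = 001110100100
→ shifted right by 3 → 000001110100 = 116
→ shifted left by 3 (mod 2^12) → 001110100000 = 928
→ shifted left by 1 (mod 2^12) → 011101000000 = 1856
0xB77 = 101101110111
→ AND → 001101000000 = 832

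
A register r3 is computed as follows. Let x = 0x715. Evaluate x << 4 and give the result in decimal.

29008

0x715 = 000011100010101
shift left by 4 → 111000101010000 = 29008
(equivalently, 1813 × 2^4 = 1813 × 16)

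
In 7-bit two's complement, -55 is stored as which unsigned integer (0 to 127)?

73

55 in 7 bits: 0110111
Invert: 1001000
Add 1:  1001001 = 73
(Check: 2^7 - 55 = 128 - 55 = 73.)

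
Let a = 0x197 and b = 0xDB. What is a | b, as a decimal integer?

0x197 = 110010111
0xDB = 011011011
 OR → 111011111 = 479

479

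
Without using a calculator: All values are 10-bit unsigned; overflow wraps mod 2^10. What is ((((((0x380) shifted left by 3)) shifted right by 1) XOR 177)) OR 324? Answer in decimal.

0x380 = 1110000000
→ shifted left by 3 (mod 2^10) → 0000000000 = 0
→ shifted right by 1 → 0000000000 = 0
177 = 0010110001
→ XOR → 0010110001 = 177
324 = 0101000100
→ OR → 0111110101 = 501

501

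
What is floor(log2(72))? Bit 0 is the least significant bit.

72 = 1001000
The topmost 1 is at position 6 (since 2^6 = 64 ≤ 72 < 128).

6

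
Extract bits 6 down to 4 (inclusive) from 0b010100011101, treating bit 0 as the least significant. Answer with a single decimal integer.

1

v = 010100011101
Shift right by 4: 01010001
Mask low 3 bits: 001 = 1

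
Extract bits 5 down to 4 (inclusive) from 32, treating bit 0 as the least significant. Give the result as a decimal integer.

2

v = 00100000
Shift right by 4: 0010
Mask low 2 bits: 10 = 2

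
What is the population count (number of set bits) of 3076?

3

3076 = 110000000100
Count the 1s: 1 + 1 + 1 = 3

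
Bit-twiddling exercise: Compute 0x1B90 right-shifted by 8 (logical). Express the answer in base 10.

27

0x1B90 = 1101110010000
shift right by 8 → 0000000011011 = 27
(equivalently, floor(7056 / 256))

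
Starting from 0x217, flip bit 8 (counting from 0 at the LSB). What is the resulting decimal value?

791

x = 01000010111
bit 8 is currently 0; toggle it via x ^ (1 << 8) = x ^ 256
→ 01100010111 = 791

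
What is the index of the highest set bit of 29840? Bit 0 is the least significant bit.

29840 = 111010010010000
The topmost 1 is at position 14 (since 2^14 = 16384 ≤ 29840 < 32768).

14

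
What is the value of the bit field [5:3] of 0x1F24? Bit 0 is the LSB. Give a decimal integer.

v = 1111100100100
Shift right by 3: 1111100100
Mask low 3 bits: 100 = 4

4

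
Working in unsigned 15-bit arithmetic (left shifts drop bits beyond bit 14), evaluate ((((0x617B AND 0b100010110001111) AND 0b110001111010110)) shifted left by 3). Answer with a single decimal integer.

0x617B = 110000101111011
0b100010110001111 = 100010110001111
→ AND → 100000100001011 = 16651
0b110001111010110 = 110001111010110
→ AND → 100000100000010 = 16642
→ shifted left by 3 (mod 2^15) → 000100000010000 = 2064

2064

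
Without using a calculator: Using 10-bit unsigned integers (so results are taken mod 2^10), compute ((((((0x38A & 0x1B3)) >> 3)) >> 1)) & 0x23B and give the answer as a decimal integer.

24

0x38A = 1110001010
0x1B3 = 0110110011
→ & → 0110000010 = 386
→ >> 3 → 0000110000 = 48
→ >> 1 → 0000011000 = 24
0x23B = 1000111011
→ & → 0000011000 = 24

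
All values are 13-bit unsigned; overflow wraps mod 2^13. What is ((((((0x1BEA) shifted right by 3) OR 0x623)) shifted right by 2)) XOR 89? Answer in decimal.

390

0x1BEA = 1101111101010
→ shifted right by 3 → 0001101111101 = 893
0x623 = 0011000100011
→ OR → 0011101111111 = 1919
→ shifted right by 2 → 0000111011111 = 479
89 = 0000001011001
→ XOR → 0000110000110 = 390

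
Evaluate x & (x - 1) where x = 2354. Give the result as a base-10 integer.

2352

x = 100100110010 = 2354
x - 1 = 100100110001
AND   = 100100110000 = 2352
(x & (x - 1) clears the lowest set bit of x.)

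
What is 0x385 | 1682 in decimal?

1943

0x385 = 01110000101
1682 = 11010010010
 OR → 11110010111 = 1943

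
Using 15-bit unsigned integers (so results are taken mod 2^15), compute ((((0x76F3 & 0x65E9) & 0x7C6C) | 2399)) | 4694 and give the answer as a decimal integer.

0x76F3 = 111011011110011
0x65E9 = 110010111101001
→ & → 110010011100001 = 25825
0x7C6C = 111110001101100
→ & → 110010001100000 = 25696
2399 = 000100101011111
→ | → 110110101111111 = 28031
4694 = 001001001010110
→ | → 111111101111111 = 32639

32639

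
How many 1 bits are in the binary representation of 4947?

7

4947 = 1001101010011
Count the 1s: 1 + 1 + 1 + 1 + 1 + 1 + 1 = 7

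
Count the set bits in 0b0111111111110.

11

n = 111111111110
Count the 1s: 1 + 1 + 1 + 1 + 1 + 1 + 1 + 1 + 1 + 1 + 1 = 11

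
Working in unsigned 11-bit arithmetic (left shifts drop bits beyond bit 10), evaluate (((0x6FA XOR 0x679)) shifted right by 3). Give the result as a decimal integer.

16

0x6FA = 11011111010
0x679 = 11001111001
→ XOR → 00010000011 = 131
→ shifted right by 3 → 00000010000 = 16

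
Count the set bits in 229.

5

229 = 11100101
Count the 1s: 1 + 1 + 1 + 1 + 1 = 5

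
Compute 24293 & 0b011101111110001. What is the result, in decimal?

24293 = 101111011100101
b = 011101111110001
AND → 001101011100001 = 6881

6881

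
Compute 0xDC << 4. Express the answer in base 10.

3520

0xDC = 000011011100
shift left by 4 → 110111000000 = 3520
(equivalently, 220 × 2^4 = 220 × 16)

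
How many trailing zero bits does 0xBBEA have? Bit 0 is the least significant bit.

0xBBEA = 1011101111101010
Trailing zeros: 1, so the lowest set bit is bit 1 (value 2).

1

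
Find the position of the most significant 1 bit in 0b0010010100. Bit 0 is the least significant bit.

0b0010010100 = 10010100
The topmost 1 is at position 7 (since 2^7 = 128 ≤ 148 < 256).

7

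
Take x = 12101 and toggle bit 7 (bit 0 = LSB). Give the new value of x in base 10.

12229

x = 10111101000101
bit 7 is currently 0; toggle it via x ^ (1 << 7) = x ^ 128
→ 10111111000101 = 12229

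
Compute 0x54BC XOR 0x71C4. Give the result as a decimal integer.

0x54BC = 101010010111100
0x71C4 = 111000111000100
XOR → 010010101111000 = 9592

9592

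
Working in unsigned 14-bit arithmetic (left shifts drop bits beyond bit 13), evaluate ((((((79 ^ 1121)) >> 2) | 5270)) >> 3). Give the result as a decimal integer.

691

79 = 00000001001111
1121 = 00010001100001
→ ^ → 00010000101110 = 1070
→ >> 2 → 00000100001011 = 267
5270 = 01010010010110
→ | → 01010110011111 = 5535
→ >> 3 → 00001010110011 = 691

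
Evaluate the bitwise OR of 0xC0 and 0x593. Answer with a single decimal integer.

1491

0xC0 = 00011000000
0x593 = 10110010011
 OR → 10111010011 = 1491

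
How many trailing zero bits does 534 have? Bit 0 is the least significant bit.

534 = 1000010110
Trailing zeros: 1, so the lowest set bit is bit 1 (value 2).

1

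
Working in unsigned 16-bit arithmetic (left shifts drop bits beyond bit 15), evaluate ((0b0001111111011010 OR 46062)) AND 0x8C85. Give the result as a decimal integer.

0b0001111111011010 = 0001111111011010
46062 = 1011001111101110
→ OR → 1011111111111110 = 49150
0x8C85 = 1000110010000101
→ AND → 1000110010000100 = 35972

35972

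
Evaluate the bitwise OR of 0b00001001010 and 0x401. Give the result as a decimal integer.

1099

a = 00001001010
0x401 = 10000000001
 OR → 10001001011 = 1099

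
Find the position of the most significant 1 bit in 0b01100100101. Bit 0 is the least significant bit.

9

0b01100100101 = 1100100101
The topmost 1 is at position 9 (since 2^9 = 512 ≤ 805 < 1024).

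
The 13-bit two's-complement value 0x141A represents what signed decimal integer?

pattern = 1010000011010 (MSB is 1 ⇒ negative)
Invert: 0101111100101, add 1 → 0101111100110 = 3046, so the value is -3046.
(Equivalently: 5146 - 2^13 = 5146 - 8192 = -3046.)

-3046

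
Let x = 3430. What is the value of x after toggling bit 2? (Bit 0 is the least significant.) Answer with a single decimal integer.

x = 110101100110
bit 2 is currently 1; toggle it via x ^ (1 << 2) = x ^ 4
→ 110101100010 = 3426

3426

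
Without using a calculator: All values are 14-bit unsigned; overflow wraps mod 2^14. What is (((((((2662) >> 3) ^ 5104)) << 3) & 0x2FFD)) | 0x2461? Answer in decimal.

9697

2662 = 00101001100110
→ >> 3 → 00000101001100 = 332
5104 = 01001111110000
→ ^ → 01001010111100 = 4796
→ << 3 (mod 2^14) → 01010111100000 = 5600
0x2FFD = 10111111111101
→ & → 00010111100000 = 1504
0x2461 = 10010001100001
→ | → 10010111100001 = 9697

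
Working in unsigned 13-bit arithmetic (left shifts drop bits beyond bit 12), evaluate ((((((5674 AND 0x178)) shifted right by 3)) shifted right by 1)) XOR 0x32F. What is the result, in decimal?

813

5674 = 1011000101010
0x178 = 0000101111000
→ AND → 0000000101000 = 40
→ shifted right by 3 → 0000000000101 = 5
→ shifted right by 1 → 0000000000010 = 2
0x32F = 0001100101111
→ XOR → 0001100101101 = 813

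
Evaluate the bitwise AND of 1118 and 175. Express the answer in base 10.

1118 = 10001011110
175 = 00010101111
AND → 00000001110 = 14

14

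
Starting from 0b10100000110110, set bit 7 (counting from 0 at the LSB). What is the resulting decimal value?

10422

x = 10100000110110
bit 7 is currently 0; set it via x | (1 << 7) = x | 128
→ 10100010110110 = 10422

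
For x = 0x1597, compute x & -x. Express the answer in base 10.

1

x = 1010110010111 = 5527
-x (two's complement) = …0101001101001
AND   = 0000000000001 = 1
(x & -x isolates the lowest set bit of x.)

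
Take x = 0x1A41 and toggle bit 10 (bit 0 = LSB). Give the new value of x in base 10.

x = 1101001000001
bit 10 is currently 0; toggle it via x ^ (1 << 10) = x ^ 1024
→ 1111001000001 = 7745

7745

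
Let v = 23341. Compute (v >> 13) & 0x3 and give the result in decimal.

2

v = 0101101100101101
Shift right by 13: 010
Mask low 2 bits: 10 = 2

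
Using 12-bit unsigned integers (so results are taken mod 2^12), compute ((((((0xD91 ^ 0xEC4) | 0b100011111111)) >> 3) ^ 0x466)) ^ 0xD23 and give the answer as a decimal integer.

2106

0xD91 = 110110010001
0xEC4 = 111011000100
→ ^ → 001101010101 = 853
0b100011111111 = 100011111111
→ | → 101111111111 = 3071
→ >> 3 → 000101111111 = 383
0x466 = 010001100110
→ ^ → 010100011001 = 1305
0xD23 = 110100100011
→ ^ → 100000111010 = 2106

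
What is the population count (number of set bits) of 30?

30 = 11110
Count the 1s: 1 + 1 + 1 + 1 = 4

4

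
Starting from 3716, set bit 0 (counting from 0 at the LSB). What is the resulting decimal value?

x = 111010000100
bit 0 is currently 0; set it via x | (1 << 0) = x | 1
→ 111010000101 = 3717

3717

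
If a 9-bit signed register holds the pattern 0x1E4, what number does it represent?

-28

pattern = 111100100 (MSB is 1 ⇒ negative)
Invert: 000011011, add 1 → 000011100 = 28, so the value is -28.
(Equivalently: 484 - 2^9 = 484 - 512 = -28.)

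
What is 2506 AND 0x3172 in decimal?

2506 = 00100111001010
0x3172 = 11000101110010
AND → 00000101000010 = 322

322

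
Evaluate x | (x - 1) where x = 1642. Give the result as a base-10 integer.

1643

x = 11001101010 = 1642
x - 1 = 11001101001
OR    = 11001101011 = 1643
(x | (x - 1) sets all bits below the lowest set bit.)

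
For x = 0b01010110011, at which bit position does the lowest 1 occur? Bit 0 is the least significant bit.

0

0b01010110011 = 1010110011
Trailing zeros: 0, so the lowest set bit is bit 0 (value 1).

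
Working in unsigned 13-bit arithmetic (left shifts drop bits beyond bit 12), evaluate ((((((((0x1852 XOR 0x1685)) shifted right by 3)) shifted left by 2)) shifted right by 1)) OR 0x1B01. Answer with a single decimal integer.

0x1852 = 1100001010010
0x1685 = 1011010000101
→ XOR → 0111011010111 = 3799
→ shifted right by 3 → 0000111011010 = 474
→ shifted left by 2 (mod 2^13) → 0011101101000 = 1896
→ shifted right by 1 → 0001110110100 = 948
0x1B01 = 1101100000001
→ OR → 1101110110101 = 7093

7093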